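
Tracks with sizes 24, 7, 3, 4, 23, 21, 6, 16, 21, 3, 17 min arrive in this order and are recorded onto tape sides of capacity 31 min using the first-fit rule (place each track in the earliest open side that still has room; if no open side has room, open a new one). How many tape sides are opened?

  24 → side 1 (new)  [load 24/31]
  7 → side 1  [load 31/31]
  3 → side 2 (new)  [load 3/31]
  4 → side 2  [load 7/31]
  23 → side 2  [load 30/31]
  21 → side 3 (new)  [load 21/31]
  6 → side 3  [load 27/31]
  16 → side 4 (new)  [load 16/31]
  21 → side 5 (new)  [load 21/31]
  3 → side 3  [load 30/31]
  17 → side 6 (new)  [load 17/31]
6 tape sides opened.

6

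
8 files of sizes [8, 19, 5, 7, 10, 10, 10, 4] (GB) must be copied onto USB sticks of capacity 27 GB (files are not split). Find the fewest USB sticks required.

Total = 19 + 10 + 10 + 10 + 8 + 7 + 5 + 4 = 73 GB.
Lower bound: ⌈73/27⌉ = 3 USB sticks.
A packing using 3 USB sticks:
  USB stick 1: 19 + 8 = 27
  USB stick 2: 10 + 10 + 7 = 27
  USB stick 3: 10 + 5 + 4 = 19
This matches the lower bound, so 3 is optimal.

3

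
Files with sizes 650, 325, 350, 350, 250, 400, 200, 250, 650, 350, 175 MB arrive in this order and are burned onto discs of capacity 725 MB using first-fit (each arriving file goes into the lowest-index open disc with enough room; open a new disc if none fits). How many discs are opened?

7

  650 → disc 1 (new)  [load 650/725]
  325 → disc 2 (new)  [load 325/725]
  350 → disc 2  [load 675/725]
  350 → disc 3 (new)  [load 350/725]
  250 → disc 3  [load 600/725]
  400 → disc 4 (new)  [load 400/725]
  200 → disc 4  [load 600/725]
  250 → disc 5 (new)  [load 250/725]
  650 → disc 6 (new)  [load 650/725]
  350 → disc 5  [load 600/725]
  175 → disc 7 (new)  [load 175/725]
7 discs opened.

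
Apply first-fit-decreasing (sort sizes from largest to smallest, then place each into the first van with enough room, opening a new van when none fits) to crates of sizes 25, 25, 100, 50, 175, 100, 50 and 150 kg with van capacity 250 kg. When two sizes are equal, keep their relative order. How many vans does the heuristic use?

3

Sorted descending: 175, 150, 100, 100, 50, 50, 25, 25.
  175 → van 1 (new)  [load 175/250]
  150 → van 2 (new)  [load 150/250]
  100 → van 2  [load 250/250]
  100 → van 3 (new)  [load 100/250]
  50 → van 1  [load 225/250]
  50 → van 3  [load 150/250]
  25 → van 1  [load 250/250]
  25 → van 3  [load 175/250]
3 vans opened.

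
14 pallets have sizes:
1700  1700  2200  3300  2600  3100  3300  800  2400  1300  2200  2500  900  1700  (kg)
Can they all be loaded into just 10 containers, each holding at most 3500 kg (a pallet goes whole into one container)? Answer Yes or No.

Yes

A valid assignment using 10 containers:
  container 1: 3300 = 3300
  container 2: 3300 = 3300
  container 3: 3100 = 3100
  container 4: 2600 + 900 = 3500
  container 5: 2500 + 800 = 3300
  container 6: 2400 = 2400
  container 7: 2200 + 1300 = 3500
  container 8: 2200 = 2200
  container 9: 1700 + 1700 = 3400
  container 10: 1700 = 1700
Every load is within 3500 kg, so 10 containers suffice.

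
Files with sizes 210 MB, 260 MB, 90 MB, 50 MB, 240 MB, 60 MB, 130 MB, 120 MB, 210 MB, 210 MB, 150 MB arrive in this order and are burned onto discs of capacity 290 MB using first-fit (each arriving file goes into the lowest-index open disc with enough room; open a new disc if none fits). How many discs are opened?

7

  210 → disc 1 (new)  [load 210/290]
  260 → disc 2 (new)  [load 260/290]
  90 → disc 3 (new)  [load 90/290]
  50 → disc 1  [load 260/290]
  240 → disc 4 (new)  [load 240/290]
  60 → disc 3  [load 150/290]
  130 → disc 3  [load 280/290]
  120 → disc 5 (new)  [load 120/290]
  210 → disc 6 (new)  [load 210/290]
  210 → disc 7 (new)  [load 210/290]
  150 → disc 5  [load 270/290]
7 discs opened.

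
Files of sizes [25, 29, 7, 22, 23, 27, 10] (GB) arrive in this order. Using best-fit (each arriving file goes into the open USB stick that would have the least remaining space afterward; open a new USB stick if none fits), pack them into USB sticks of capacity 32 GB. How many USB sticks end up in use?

5

  25 → USB stick 1 (new)  [load 25/32]
  29 → USB stick 2 (new)  [load 29/32]
  7 → USB stick 1  [load 32/32]
  22 → USB stick 3 (new)  [load 22/32]
  23 → USB stick 4 (new)  [load 23/32]
  27 → USB stick 5 (new)  [load 27/32]
  10 → USB stick 3  [load 32/32]
5 USB sticks opened.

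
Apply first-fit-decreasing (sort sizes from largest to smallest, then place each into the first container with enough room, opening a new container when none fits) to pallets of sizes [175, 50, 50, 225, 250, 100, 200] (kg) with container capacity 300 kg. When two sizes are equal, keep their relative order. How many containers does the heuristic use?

4

Sorted descending: 250, 225, 200, 175, 100, 50, 50.
  250 → container 1 (new)  [load 250/300]
  225 → container 2 (new)  [load 225/300]
  200 → container 3 (new)  [load 200/300]
  175 → container 4 (new)  [load 175/300]
  100 → container 3  [load 300/300]
  50 → container 1  [load 300/300]
  50 → container 2  [load 275/300]
4 containers opened.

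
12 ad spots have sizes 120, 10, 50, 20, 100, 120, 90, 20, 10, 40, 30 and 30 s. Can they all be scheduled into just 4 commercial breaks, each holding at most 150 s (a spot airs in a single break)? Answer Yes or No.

Total = 640 s; ⌈640/150⌉ = 5.
At least 5 commercial breaks are required, but only 4 are allowed.

No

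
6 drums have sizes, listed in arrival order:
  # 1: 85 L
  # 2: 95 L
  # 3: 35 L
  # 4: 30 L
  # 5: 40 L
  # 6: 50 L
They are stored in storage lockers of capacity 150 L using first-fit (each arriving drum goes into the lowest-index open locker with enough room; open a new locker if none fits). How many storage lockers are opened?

3

  85 → locker 1 (new)  [load 85/150]
  95 → locker 2 (new)  [load 95/150]
  35 → locker 1  [load 120/150]
  30 → locker 1  [load 150/150]
  40 → locker 2  [load 135/150]
  50 → locker 3 (new)  [load 50/150]
3 storage lockers opened.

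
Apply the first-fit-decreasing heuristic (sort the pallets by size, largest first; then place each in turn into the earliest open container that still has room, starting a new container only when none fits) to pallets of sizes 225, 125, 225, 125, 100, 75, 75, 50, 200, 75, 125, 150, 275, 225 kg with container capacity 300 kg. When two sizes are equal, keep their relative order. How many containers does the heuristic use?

7

Sorted descending: 275, 225, 225, 225, 200, 150, 125, 125, 125, 100, 75, 75, 75, 50.
  275 → container 1 (new)  [load 275/300]
  225 → container 2 (new)  [load 225/300]
  225 → container 3 (new)  [load 225/300]
  225 → container 4 (new)  [load 225/300]
  200 → container 5 (new)  [load 200/300]
  150 → container 6 (new)  [load 150/300]
  125 → container 6  [load 275/300]
  125 → container 7 (new)  [load 125/300]
  125 → container 7  [load 250/300]
  100 → container 5  [load 300/300]
  75 → container 2  [load 300/300]
  75 → container 3  [load 300/300]
  75 → container 4  [load 300/300]
  50 → container 7  [load 300/300]
7 containers opened.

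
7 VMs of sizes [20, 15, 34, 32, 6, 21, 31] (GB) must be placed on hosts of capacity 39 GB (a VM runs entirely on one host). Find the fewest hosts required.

5

Total = 34 + 32 + 31 + 21 + 20 + 15 + 6 = 159 GB.
Lower bound: ⌈159/39⌉ = 5 hosts.
A packing using 5 hosts:
  host 1: 34 = 34
  host 2: 32 + 6 = 38
  host 3: 31 = 31
  host 4: 21 + 15 = 36
  host 5: 20 = 20
This matches the lower bound, so 5 is optimal.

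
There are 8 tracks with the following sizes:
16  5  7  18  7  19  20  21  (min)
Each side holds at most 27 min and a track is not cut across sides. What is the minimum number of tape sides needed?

Total = 21 + 20 + 19 + 18 + 16 + 7 + 7 + 5 = 113 min.
Lower bound: ⌈113/27⌉ = 5 tape sides.
A packing using 5 tape sides:
  side 1: 21 + 5 = 26
  side 2: 20 + 7 = 27
  side 3: 19 + 7 = 26
  side 4: 18 = 18
  side 5: 16 = 16
This matches the lower bound, so 5 is optimal.

5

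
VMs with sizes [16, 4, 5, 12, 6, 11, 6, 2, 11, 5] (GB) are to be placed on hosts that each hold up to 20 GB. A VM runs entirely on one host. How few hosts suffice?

Total = 16 + 12 + 11 + 11 + 6 + 6 + 5 + 5 + 4 + 2 = 78 GB.
Lower bound: ⌈78/20⌉ = 4 hosts.
A packing using 5 hosts:
  host 1: 16 + 4 = 20
  host 2: 12 + 6 + 2 = 20
  host 3: 11 + 6 = 17
  host 4: 11 + 5 = 16
  host 5: 5 = 5
No arrangement into 4 hosts stays within capacity, so 5 is optimal.

5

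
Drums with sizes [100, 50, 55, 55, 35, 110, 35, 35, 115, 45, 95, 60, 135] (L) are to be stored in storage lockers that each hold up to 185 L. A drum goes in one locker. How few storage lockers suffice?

6

Total = 135 + 115 + 110 + 100 + 95 + 60 + 55 + 55 + 50 + 45 + 35 + 35 + 35 = 925 L.
Lower bound: ⌈925/185⌉ = 5 storage lockers.
A packing using 6 storage lockers:
  locker 1: 135 + 50 = 185
  locker 2: 115 + 60 = 175
  locker 3: 110 + 55 = 165
  locker 4: 100 + 55 = 155
  locker 5: 95 + 45 + 35 = 175
  locker 6: 35 + 35 = 70
No arrangement into 5 storage lockers stays within capacity, so 6 is optimal.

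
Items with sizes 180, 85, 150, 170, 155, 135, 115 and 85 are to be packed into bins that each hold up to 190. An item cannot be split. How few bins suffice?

7

Total = 180 + 170 + 155 + 150 + 135 + 115 + 85 + 85 = 1075.
Lower bound: ⌈1075/190⌉ = 6 bins.
A packing using 7 bins:
  bin 1: 180 = 180
  bin 2: 170 = 170
  bin 3: 155 = 155
  bin 4: 150 = 150
  bin 5: 135 = 135
  bin 6: 115 = 115
  bin 7: 85 + 85 = 170
No arrangement into 6 bins stays within capacity, so 7 is optimal.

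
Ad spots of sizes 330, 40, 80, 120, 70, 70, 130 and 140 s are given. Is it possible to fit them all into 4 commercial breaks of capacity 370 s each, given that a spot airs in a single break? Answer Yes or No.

A valid assignment using 3 commercial breaks:
  break 1: 330 + 40 = 370
  break 2: 140 + 130 + 80 = 350
  break 3: 120 + 70 + 70 = 260
That uses only 3 ≤ 4, so 4 commercial breaks are enough.

Yes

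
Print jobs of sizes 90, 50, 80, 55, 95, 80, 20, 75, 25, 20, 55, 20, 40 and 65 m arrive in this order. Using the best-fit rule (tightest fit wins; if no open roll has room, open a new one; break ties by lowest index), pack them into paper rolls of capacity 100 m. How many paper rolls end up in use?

9

  90 → roll 1 (new)  [load 90/100]
  50 → roll 2 (new)  [load 50/100]
  80 → roll 3 (new)  [load 80/100]
  55 → roll 4 (new)  [load 55/100]
  95 → roll 5 (new)  [load 95/100]
  80 → roll 6 (new)  [load 80/100]
  20 → roll 3  [load 100/100]
  75 → roll 7 (new)  [load 75/100]
  25 → roll 7  [load 100/100]
  20 → roll 6  [load 100/100]
  55 → roll 8 (new)  [load 55/100]
  20 → roll 4  [load 75/100]
  40 → roll 8  [load 95/100]
  65 → roll 9 (new)  [load 65/100]
9 paper rolls opened.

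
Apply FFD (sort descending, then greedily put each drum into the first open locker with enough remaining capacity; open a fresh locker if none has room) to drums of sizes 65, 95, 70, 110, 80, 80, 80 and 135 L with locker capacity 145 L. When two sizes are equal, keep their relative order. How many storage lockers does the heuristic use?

Sorted descending: 135, 110, 95, 80, 80, 80, 70, 65.
  135 → locker 1 (new)  [load 135/145]
  110 → locker 2 (new)  [load 110/145]
  95 → locker 3 (new)  [load 95/145]
  80 → locker 4 (new)  [load 80/145]
  80 → locker 5 (new)  [load 80/145]
  80 → locker 6 (new)  [load 80/145]
  70 → locker 7 (new)  [load 70/145]
  65 → locker 4  [load 145/145]
7 storage lockers opened.

7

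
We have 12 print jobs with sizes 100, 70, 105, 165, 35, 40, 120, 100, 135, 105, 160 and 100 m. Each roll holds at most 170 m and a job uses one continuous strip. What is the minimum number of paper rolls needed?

9

Total = 165 + 160 + 135 + 120 + 105 + 105 + 100 + 100 + 100 + 70 + 40 + 35 = 1235 m.
Lower bound: ⌈1235/170⌉ = 8 paper rolls.
Also, 9 print jobs each exceed 85 m, and no two of those can share a roll, so at least 9 paper rolls are needed.
A packing using 9 paper rolls:
  roll 1: 165 = 165
  roll 2: 160 = 160
  roll 3: 135 + 35 = 170
  roll 4: 120 + 40 = 160
  roll 5: 105 = 105
  roll 6: 105 = 105
  roll 7: 100 + 70 = 170
  roll 8: 100 = 100
  roll 9: 100 = 100
This matches the lower bound, so 9 is optimal.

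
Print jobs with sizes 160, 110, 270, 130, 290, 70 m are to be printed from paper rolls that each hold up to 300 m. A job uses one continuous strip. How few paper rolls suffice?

Total = 290 + 270 + 160 + 130 + 110 + 70 = 1030 m.
Lower bound: ⌈1030/300⌉ = 4 paper rolls.
A packing using 4 paper rolls:
  roll 1: 290 = 290
  roll 2: 270 = 270
  roll 3: 160 + 130 = 290
  roll 4: 110 + 70 = 180
This matches the lower bound, so 4 is optimal.

4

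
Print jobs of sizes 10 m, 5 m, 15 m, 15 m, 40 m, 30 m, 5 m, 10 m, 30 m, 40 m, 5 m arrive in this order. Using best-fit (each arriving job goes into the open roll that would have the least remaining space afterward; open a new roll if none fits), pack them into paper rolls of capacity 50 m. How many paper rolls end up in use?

5

  10 → roll 1 (new)  [load 10/50]
  5 → roll 1  [load 15/50]
  15 → roll 1  [load 30/50]
  15 → roll 1  [load 45/50]
  40 → roll 2 (new)  [load 40/50]
  30 → roll 3 (new)  [load 30/50]
  5 → roll 1  [load 50/50]
  10 → roll 2  [load 50/50]
  30 → roll 4 (new)  [load 30/50]
  40 → roll 5 (new)  [load 40/50]
  5 → roll 5  [load 45/50]
5 paper rolls opened.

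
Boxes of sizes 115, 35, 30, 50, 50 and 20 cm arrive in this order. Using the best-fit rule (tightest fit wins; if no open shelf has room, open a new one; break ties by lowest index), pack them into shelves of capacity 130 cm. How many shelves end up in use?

  115 → shelf 1 (new)  [load 115/130]
  35 → shelf 2 (new)  [load 35/130]
  30 → shelf 2  [load 65/130]
  50 → shelf 2  [load 115/130]
  50 → shelf 3 (new)  [load 50/130]
  20 → shelf 3  [load 70/130]
3 shelves opened.

3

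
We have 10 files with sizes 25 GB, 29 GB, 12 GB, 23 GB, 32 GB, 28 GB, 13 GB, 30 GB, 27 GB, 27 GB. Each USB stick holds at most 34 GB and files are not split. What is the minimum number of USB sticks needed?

Total = 32 + 30 + 29 + 28 + 27 + 27 + 25 + 23 + 13 + 12 = 246 GB.
Lower bound: ⌈246/34⌉ = 8 USB sticks.
A packing using 9 USB sticks:
  USB stick 1: 32 = 32
  USB stick 2: 30 = 30
  USB stick 3: 29 = 29
  USB stick 4: 28 = 28
  USB stick 5: 27 = 27
  USB stick 6: 27 = 27
  USB stick 7: 25 = 25
  USB stick 8: 23 = 23
  USB stick 9: 13 + 12 = 25
No arrangement into 8 USB sticks stays within capacity, so 9 is optimal.

9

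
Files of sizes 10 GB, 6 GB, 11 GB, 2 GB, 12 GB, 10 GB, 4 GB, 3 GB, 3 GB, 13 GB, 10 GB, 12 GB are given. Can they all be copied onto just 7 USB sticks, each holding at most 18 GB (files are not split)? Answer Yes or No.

Yes

A valid assignment using 7 USB sticks:
  USB stick 1: 13 + 4 = 17
  USB stick 2: 12 + 6 = 18
  USB stick 3: 12 + 3 + 3 = 18
  USB stick 4: 11 + 2 = 13
  USB stick 5: 10 = 10
  USB stick 6: 10 = 10
  USB stick 7: 10 = 10
Every load is within 18 GB, so 7 USB sticks suffice.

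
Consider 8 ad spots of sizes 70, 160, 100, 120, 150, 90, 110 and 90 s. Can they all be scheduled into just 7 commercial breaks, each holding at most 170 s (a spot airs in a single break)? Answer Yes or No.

Yes

A valid assignment using 7 commercial breaks:
  break 1: 160 = 160
  break 2: 150 = 150
  break 3: 120 = 120
  break 4: 110 = 110
  break 5: 100 + 70 = 170
  break 6: 90 = 90
  break 7: 90 = 90
Every load is within 170 s, so 7 commercial breaks suffice.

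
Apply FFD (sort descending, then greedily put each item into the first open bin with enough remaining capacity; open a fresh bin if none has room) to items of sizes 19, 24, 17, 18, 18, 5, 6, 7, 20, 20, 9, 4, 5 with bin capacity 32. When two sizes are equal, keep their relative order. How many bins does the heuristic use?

7

Sorted descending: 24, 20, 20, 19, 18, 18, 17, 9, 7, 6, 5, 5, 4.
  24 → bin 1 (new)  [load 24/32]
  20 → bin 2 (new)  [load 20/32]
  20 → bin 3 (new)  [load 20/32]
  19 → bin 4 (new)  [load 19/32]
  18 → bin 5 (new)  [load 18/32]
  18 → bin 6 (new)  [load 18/32]
  17 → bin 7 (new)  [load 17/32]
  9 → bin 2  [load 29/32]
  7 → bin 1  [load 31/32]
  6 → bin 3  [load 26/32]
  5 → bin 3  [load 31/32]
  5 → bin 4  [load 24/32]
  4 → bin 4  [load 28/32]
7 bins opened.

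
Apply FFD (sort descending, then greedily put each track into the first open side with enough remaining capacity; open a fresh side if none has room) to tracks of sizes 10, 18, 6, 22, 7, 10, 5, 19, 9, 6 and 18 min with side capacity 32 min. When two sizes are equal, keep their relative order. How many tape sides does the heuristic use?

Sorted descending: 22, 19, 18, 18, 10, 10, 9, 7, 6, 6, 5.
  22 → side 1 (new)  [load 22/32]
  19 → side 2 (new)  [load 19/32]
  18 → side 3 (new)  [load 18/32]
  18 → side 4 (new)  [load 18/32]
  10 → side 1  [load 32/32]
  10 → side 2  [load 29/32]
  9 → side 3  [load 27/32]
  7 → side 4  [load 25/32]
  6 → side 4  [load 31/32]
  6 → side 5 (new)  [load 6/32]
  5 → side 3  [load 32/32]
5 tape sides opened.

5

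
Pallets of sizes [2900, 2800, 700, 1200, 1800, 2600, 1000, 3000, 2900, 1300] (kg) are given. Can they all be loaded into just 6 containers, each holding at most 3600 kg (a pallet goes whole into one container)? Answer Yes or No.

Total = 20200 kg; ⌈20200/3600⌉ = 6.
The bound of 6 does not rule out 6, but exhaustive search shows no assignment into 6 containers of capacity 3600 kg exists — the minimum is 7.

No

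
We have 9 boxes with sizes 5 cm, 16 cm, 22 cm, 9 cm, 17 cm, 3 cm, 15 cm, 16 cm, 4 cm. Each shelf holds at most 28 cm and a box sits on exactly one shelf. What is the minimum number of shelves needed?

5

Total = 22 + 17 + 16 + 16 + 15 + 9 + 5 + 4 + 3 = 107 cm.
Lower bound: ⌈107/28⌉ = 4 shelves.
Also, 5 boxes each exceed 14 cm, and no two of those can share a shelf, so at least 5 shelves are needed.
A packing using 5 shelves:
  shelf 1: 22 + 5 = 27
  shelf 2: 17 + 9 = 26
  shelf 3: 16 + 4 + 3 = 23
  shelf 4: 16 = 16
  shelf 5: 15 = 15
This matches the lower bound, so 5 is optimal.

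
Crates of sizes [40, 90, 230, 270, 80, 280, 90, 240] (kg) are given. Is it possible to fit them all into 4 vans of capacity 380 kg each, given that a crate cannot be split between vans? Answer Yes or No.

Yes

A valid assignment using 4 vans:
  van 1: 280 + 90 = 370
  van 2: 270 + 90 = 360
  van 3: 240 + 80 + 40 = 360
  van 4: 230 = 230
Every load is within 380 kg, so 4 vans suffice.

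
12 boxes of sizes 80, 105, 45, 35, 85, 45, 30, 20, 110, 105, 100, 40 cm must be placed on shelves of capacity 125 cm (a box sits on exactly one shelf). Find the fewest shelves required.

Total = 110 + 105 + 105 + 100 + 85 + 80 + 45 + 45 + 40 + 35 + 30 + 20 = 800 cm.
Lower bound: ⌈800/125⌉ = 7 shelves.
A packing using 7 shelves:
  shelf 1: 110 = 110
  shelf 2: 105 + 20 = 125
  shelf 3: 105 = 105
  shelf 4: 100 = 100
  shelf 5: 85 + 40 = 125
  shelf 6: 80 + 45 = 125
  shelf 7: 45 + 35 + 30 = 110
This matches the lower bound, so 7 is optimal.

7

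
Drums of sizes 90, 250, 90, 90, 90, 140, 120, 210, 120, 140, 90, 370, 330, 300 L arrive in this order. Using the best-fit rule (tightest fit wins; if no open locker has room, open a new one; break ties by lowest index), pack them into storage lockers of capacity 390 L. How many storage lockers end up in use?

  90 → locker 1 (new)  [load 90/390]
  250 → locker 1  [load 340/390]
  90 → locker 2 (new)  [load 90/390]
  90 → locker 2  [load 180/390]
  90 → locker 2  [load 270/390]
  140 → locker 3 (new)  [load 140/390]
  120 → locker 2  [load 390/390]
  210 → locker 3  [load 350/390]
  120 → locker 4 (new)  [load 120/390]
  140 → locker 4  [load 260/390]
  90 → locker 4  [load 350/390]
  370 → locker 5 (new)  [load 370/390]
  330 → locker 6 (new)  [load 330/390]
  300 → locker 7 (new)  [load 300/390]
7 storage lockers opened.

7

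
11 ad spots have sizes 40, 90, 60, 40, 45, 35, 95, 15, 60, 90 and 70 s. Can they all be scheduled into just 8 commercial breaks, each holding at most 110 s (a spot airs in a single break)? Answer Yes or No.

Yes

A valid assignment using 7 commercial breaks:
  break 1: 95 + 15 = 110
  break 2: 90 = 90
  break 3: 90 = 90
  break 4: 70 + 40 = 110
  break 5: 60 + 45 = 105
  break 6: 60 + 40 = 100
  break 7: 35 = 35
That uses only 7 ≤ 8, so 8 commercial breaks are enough.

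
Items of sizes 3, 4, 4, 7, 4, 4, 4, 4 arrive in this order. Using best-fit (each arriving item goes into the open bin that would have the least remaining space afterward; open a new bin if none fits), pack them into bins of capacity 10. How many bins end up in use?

  3 → bin 1 (new)  [load 3/10]
  4 → bin 1  [load 7/10]
  4 → bin 2 (new)  [load 4/10]
  7 → bin 3 (new)  [load 7/10]
  4 → bin 2  [load 8/10]
  4 → bin 4 (new)  [load 4/10]
  4 → bin 4  [load 8/10]
  4 → bin 5 (new)  [load 4/10]
5 bins opened.

5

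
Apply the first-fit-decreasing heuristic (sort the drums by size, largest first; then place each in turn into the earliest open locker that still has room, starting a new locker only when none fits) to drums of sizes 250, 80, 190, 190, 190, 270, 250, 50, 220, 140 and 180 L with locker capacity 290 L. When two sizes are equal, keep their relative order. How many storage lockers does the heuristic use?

Sorted descending: 270, 250, 250, 220, 190, 190, 190, 180, 140, 80, 50.
  270 → locker 1 (new)  [load 270/290]
  250 → locker 2 (new)  [load 250/290]
  250 → locker 3 (new)  [load 250/290]
  220 → locker 4 (new)  [load 220/290]
  190 → locker 5 (new)  [load 190/290]
  190 → locker 6 (new)  [load 190/290]
  190 → locker 7 (new)  [load 190/290]
  180 → locker 8 (new)  [load 180/290]
  140 → locker 9 (new)  [load 140/290]
  80 → locker 5  [load 270/290]
  50 → locker 4  [load 270/290]
9 storage lockers opened.

9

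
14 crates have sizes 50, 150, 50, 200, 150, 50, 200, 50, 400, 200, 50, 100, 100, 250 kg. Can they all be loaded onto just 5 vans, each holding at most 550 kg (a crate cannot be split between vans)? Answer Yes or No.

Yes

A valid assignment using 4 vans:
  van 1: 400 + 150 = 550
  van 2: 250 + 200 + 100 = 550
  van 3: 200 + 200 + 150 = 550
  van 4: 100 + 50 + 50 + 50 + 50 + 50 = 350
That uses only 4 ≤ 5, so 5 vans are enough.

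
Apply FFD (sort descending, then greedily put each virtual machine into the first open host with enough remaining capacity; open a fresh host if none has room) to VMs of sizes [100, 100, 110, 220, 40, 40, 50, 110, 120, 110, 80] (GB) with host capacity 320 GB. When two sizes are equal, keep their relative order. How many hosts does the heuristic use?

4

Sorted descending: 220, 120, 110, 110, 110, 100, 100, 80, 50, 40, 40.
  220 → host 1 (new)  [load 220/320]
  120 → host 2 (new)  [load 120/320]
  110 → host 2  [load 230/320]
  110 → host 3 (new)  [load 110/320]
  110 → host 3  [load 220/320]
  100 → host 1  [load 320/320]
  100 → host 3  [load 320/320]
  80 → host 2  [load 310/320]
  50 → host 4 (new)  [load 50/320]
  40 → host 4  [load 90/320]
  40 → host 4  [load 130/320]
4 hosts opened.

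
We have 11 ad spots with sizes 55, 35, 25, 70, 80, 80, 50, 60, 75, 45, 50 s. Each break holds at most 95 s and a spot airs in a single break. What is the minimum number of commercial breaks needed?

8

Total = 80 + 80 + 75 + 70 + 60 + 55 + 50 + 50 + 45 + 35 + 25 = 625 s.
Lower bound: ⌈625/95⌉ = 7 commercial breaks.
Also, 8 ad spots each exceed 95/2 s, and no two of those can share a break, so at least 8 commercial breaks are needed.
A packing using 8 commercial breaks:
  break 1: 80 = 80
  break 2: 80 = 80
  break 3: 75 = 75
  break 4: 70 + 25 = 95
  break 5: 60 + 35 = 95
  break 6: 55 = 55
  break 7: 50 + 45 = 95
  break 8: 50 = 50
This matches the lower bound, so 8 is optimal.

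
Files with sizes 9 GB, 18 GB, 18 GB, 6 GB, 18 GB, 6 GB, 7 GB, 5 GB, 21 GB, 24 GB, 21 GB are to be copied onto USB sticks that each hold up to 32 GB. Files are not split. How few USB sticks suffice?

Total = 24 + 21 + 21 + 18 + 18 + 18 + 9 + 7 + 6 + 6 + 5 = 153 GB.
Lower bound: ⌈153/32⌉ = 5 USB sticks.
Also, 6 files each exceed 16 GB, and no two of those can share a USB stick, so at least 6 USB sticks are needed.
A packing using 6 USB sticks:
  USB stick 1: 24 + 7 = 31
  USB stick 2: 21 + 9 = 30
  USB stick 3: 21 + 6 + 5 = 32
  USB stick 4: 18 + 6 = 24
  USB stick 5: 18 = 18
  USB stick 6: 18 = 18
This matches the lower bound, so 6 is optimal.

6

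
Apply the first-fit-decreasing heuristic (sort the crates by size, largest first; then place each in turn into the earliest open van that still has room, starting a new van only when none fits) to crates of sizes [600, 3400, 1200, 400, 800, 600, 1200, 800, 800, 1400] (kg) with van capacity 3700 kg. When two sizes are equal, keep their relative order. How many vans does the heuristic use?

4

Sorted descending: 3400, 1400, 1200, 1200, 800, 800, 800, 600, 600, 400.
  3400 → van 1 (new)  [load 3400/3700]
  1400 → van 2 (new)  [load 1400/3700]
  1200 → van 2  [load 2600/3700]
  1200 → van 3 (new)  [load 1200/3700]
  800 → van 2  [load 3400/3700]
  800 → van 3  [load 2000/3700]
  800 → van 3  [load 2800/3700]
  600 → van 3  [load 3400/3700]
  600 → van 4 (new)  [load 600/3700]
  400 → van 4  [load 1000/3700]
4 vans opened.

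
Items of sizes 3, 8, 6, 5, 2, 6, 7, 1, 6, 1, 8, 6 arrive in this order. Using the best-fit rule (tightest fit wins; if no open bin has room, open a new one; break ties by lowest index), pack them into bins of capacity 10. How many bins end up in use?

8

  3 → bin 1 (new)  [load 3/10]
  8 → bin 2 (new)  [load 8/10]
  6 → bin 1  [load 9/10]
  5 → bin 3 (new)  [load 5/10]
  2 → bin 2  [load 10/10]
  6 → bin 4 (new)  [load 6/10]
  7 → bin 5 (new)  [load 7/10]
  1 → bin 1  [load 10/10]
  6 → bin 6 (new)  [load 6/10]
  1 → bin 5  [load 8/10]
  8 → bin 7 (new)  [load 8/10]
  6 → bin 8 (new)  [load 6/10]
8 bins opened.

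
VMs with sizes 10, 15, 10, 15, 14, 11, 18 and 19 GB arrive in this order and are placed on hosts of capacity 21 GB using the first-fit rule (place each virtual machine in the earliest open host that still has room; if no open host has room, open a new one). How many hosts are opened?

  10 → host 1 (new)  [load 10/21]
  15 → host 2 (new)  [load 15/21]
  10 → host 1  [load 20/21]
  15 → host 3 (new)  [load 15/21]
  14 → host 4 (new)  [load 14/21]
  11 → host 5 (new)  [load 11/21]
  18 → host 6 (new)  [load 18/21]
  19 → host 7 (new)  [load 19/21]
7 hosts opened.

7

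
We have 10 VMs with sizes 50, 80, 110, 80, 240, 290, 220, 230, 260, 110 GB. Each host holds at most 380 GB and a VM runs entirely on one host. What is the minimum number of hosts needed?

5

Total = 290 + 260 + 240 + 230 + 220 + 110 + 110 + 80 + 80 + 50 = 1670 GB.
Lower bound: ⌈1670/380⌉ = 5 hosts.
A packing using 5 hosts:
  host 1: 290 + 80 = 370
  host 2: 260 + 110 = 370
  host 3: 240 + 110 = 350
  host 4: 230 + 80 + 50 = 360
  host 5: 220 = 220
This matches the lower bound, so 5 is optimal.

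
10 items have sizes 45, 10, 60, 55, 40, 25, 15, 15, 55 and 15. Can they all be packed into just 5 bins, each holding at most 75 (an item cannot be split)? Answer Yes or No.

A valid assignment using 5 bins:
  bin 1: 60 + 15 = 75
  bin 2: 55 + 15 = 70
  bin 3: 55 + 15 = 70
  bin 4: 45 + 25 = 70
  bin 5: 40 + 10 = 50
Every load is within 75, so 5 bins suffice.

Yes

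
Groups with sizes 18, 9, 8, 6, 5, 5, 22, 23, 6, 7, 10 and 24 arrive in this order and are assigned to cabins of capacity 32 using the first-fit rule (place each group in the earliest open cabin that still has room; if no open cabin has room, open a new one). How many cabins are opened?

5

  18 → cabin 1 (new)  [load 18/32]
  9 → cabin 1  [load 27/32]
  8 → cabin 2 (new)  [load 8/32]
  6 → cabin 2  [load 14/32]
  5 → cabin 1  [load 32/32]
  5 → cabin 2  [load 19/32]
  22 → cabin 3 (new)  [load 22/32]
  23 → cabin 4 (new)  [load 23/32]
  6 → cabin 2  [load 25/32]
  7 → cabin 2  [load 32/32]
  10 → cabin 3  [load 32/32]
  24 → cabin 5 (new)  [load 24/32]
5 cabins opened.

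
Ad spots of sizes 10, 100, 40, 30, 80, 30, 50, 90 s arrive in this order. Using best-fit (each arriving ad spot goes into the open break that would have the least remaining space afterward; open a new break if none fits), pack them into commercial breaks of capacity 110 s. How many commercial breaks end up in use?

  10 → break 1 (new)  [load 10/110]
  100 → break 1  [load 110/110]
  40 → break 2 (new)  [load 40/110]
  30 → break 2  [load 70/110]
  80 → break 3 (new)  [load 80/110]
  30 → break 3  [load 110/110]
  50 → break 4 (new)  [load 50/110]
  90 → break 5 (new)  [load 90/110]
5 commercial breaks opened.

5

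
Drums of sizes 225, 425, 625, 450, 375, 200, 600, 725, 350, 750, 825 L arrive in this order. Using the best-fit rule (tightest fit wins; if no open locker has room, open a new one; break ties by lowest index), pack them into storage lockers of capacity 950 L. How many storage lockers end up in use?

7

  225 → locker 1 (new)  [load 225/950]
  425 → locker 1  [load 650/950]
  625 → locker 2 (new)  [load 625/950]
  450 → locker 3 (new)  [load 450/950]
  375 → locker 3  [load 825/950]
  200 → locker 1  [load 850/950]
  600 → locker 4 (new)  [load 600/950]
  725 → locker 5 (new)  [load 725/950]
  350 → locker 4  [load 950/950]
  750 → locker 6 (new)  [load 750/950]
  825 → locker 7 (new)  [load 825/950]
7 storage lockers opened.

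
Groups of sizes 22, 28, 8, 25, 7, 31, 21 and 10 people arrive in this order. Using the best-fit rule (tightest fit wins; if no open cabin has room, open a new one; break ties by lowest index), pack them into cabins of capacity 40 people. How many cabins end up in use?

  22 → cabin 1 (new)  [load 22/40]
  28 → cabin 2 (new)  [load 28/40]
  8 → cabin 2  [load 36/40]
  25 → cabin 3 (new)  [load 25/40]
  7 → cabin 3  [load 32/40]
  31 → cabin 4 (new)  [load 31/40]
  21 → cabin 5 (new)  [load 21/40]
  10 → cabin 1  [load 32/40]
5 cabins opened.

5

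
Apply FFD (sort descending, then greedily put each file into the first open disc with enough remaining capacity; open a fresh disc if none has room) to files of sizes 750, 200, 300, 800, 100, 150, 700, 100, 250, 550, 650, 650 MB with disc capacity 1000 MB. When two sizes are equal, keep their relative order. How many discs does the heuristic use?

Sorted descending: 800, 750, 700, 650, 650, 550, 300, 250, 200, 150, 100, 100.
  800 → disc 1 (new)  [load 800/1000]
  750 → disc 2 (new)  [load 750/1000]
  700 → disc 3 (new)  [load 700/1000]
  650 → disc 4 (new)  [load 650/1000]
  650 → disc 5 (new)  [load 650/1000]
  550 → disc 6 (new)  [load 550/1000]
  300 → disc 3  [load 1000/1000]
  250 → disc 2  [load 1000/1000]
  200 → disc 1  [load 1000/1000]
  150 → disc 4  [load 800/1000]
  100 → disc 4  [load 900/1000]
  100 → disc 4  [load 1000/1000]
6 discs opened.

6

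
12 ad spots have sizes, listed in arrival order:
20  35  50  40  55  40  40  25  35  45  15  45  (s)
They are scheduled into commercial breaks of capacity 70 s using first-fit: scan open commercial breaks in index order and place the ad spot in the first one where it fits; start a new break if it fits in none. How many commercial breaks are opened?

  20 → break 1 (new)  [load 20/70]
  35 → break 1  [load 55/70]
  50 → break 2 (new)  [load 50/70]
  40 → break 3 (new)  [load 40/70]
  55 → break 4 (new)  [load 55/70]
  40 → break 5 (new)  [load 40/70]
  40 → break 6 (new)  [load 40/70]
  25 → break 3  [load 65/70]
  35 → break 7 (new)  [load 35/70]
  45 → break 8 (new)  [load 45/70]
  15 → break 1  [load 70/70]
  45 → break 9 (new)  [load 45/70]
9 commercial breaks opened.

9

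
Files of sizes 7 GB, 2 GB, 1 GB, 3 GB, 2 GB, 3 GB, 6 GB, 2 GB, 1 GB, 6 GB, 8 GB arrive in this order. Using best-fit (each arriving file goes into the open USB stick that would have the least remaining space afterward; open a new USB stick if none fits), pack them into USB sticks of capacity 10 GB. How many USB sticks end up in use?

  7 → USB stick 1 (new)  [load 7/10]
  2 → USB stick 1  [load 9/10]
  1 → USB stick 1  [load 10/10]
  3 → USB stick 2 (new)  [load 3/10]
  2 → USB stick 2  [load 5/10]
  3 → USB stick 2  [load 8/10]
  6 → USB stick 3 (new)  [load 6/10]
  2 → USB stick 2  [load 10/10]
  1 → USB stick 3  [load 7/10]
  6 → USB stick 4 (new)  [load 6/10]
  8 → USB stick 5 (new)  [load 8/10]
5 USB sticks opened.

5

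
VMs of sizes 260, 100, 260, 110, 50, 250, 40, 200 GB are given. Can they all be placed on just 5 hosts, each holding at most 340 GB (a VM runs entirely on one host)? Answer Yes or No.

Yes

A valid assignment using 5 hosts:
  host 1: 260 + 50 = 310
  host 2: 260 + 40 = 300
  host 3: 250 = 250
  host 4: 200 + 110 = 310
  host 5: 100 = 100
Every load is within 340 GB, so 5 hosts suffice.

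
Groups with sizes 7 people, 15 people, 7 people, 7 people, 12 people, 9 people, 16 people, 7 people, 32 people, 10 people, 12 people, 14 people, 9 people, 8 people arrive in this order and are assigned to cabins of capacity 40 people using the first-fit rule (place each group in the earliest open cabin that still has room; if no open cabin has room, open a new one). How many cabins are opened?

5

  7 → cabin 1 (new)  [load 7/40]
  15 → cabin 1  [load 22/40]
  7 → cabin 1  [load 29/40]
  7 → cabin 1  [load 36/40]
  12 → cabin 2 (new)  [load 12/40]
  9 → cabin 2  [load 21/40]
  16 → cabin 2  [load 37/40]
  7 → cabin 3 (new)  [load 7/40]
  32 → cabin 3  [load 39/40]
  10 → cabin 4 (new)  [load 10/40]
  12 → cabin 4  [load 22/40]
  14 → cabin 4  [load 36/40]
  9 → cabin 5 (new)  [load 9/40]
  8 → cabin 5  [load 17/40]
5 cabins opened.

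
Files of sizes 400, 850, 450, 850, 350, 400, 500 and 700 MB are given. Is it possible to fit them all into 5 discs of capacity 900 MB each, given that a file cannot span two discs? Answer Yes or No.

No

Total = 4500 MB; ⌈4500/900⌉ = 5.
The bound of 5 does not rule out 5, but exhaustive search shows no assignment into 5 discs of capacity 900 MB exists — the minimum is 6.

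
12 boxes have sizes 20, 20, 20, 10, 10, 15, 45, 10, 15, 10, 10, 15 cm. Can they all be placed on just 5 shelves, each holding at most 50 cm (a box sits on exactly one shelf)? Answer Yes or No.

Yes

A valid assignment using 5 shelves:
  shelf 1: 45 = 45
  shelf 2: 20 + 20 + 10 = 50
  shelf 3: 20 + 15 + 15 = 50
  shelf 4: 15 + 10 + 10 + 10 = 45
  shelf 5: 10 = 10
Every load is within 50 cm, so 5 shelves suffice.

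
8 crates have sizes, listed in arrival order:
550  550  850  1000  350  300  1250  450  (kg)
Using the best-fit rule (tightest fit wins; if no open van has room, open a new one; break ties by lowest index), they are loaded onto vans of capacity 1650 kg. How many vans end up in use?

4

  550 → van 1 (new)  [load 550/1650]
  550 → van 1  [load 1100/1650]
  850 → van 2 (new)  [load 850/1650]
  1000 → van 3 (new)  [load 1000/1650]
  350 → van 1  [load 1450/1650]
  300 → van 3  [load 1300/1650]
  1250 → van 4 (new)  [load 1250/1650]
  450 → van 2  [load 1300/1650]
4 vans opened.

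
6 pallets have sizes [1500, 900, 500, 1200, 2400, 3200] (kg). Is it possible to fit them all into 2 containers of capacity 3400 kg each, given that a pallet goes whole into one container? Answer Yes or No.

No

Total = 9700 kg; ⌈9700/3400⌉ = 3.
At least 3 containers are required, but only 2 are allowed.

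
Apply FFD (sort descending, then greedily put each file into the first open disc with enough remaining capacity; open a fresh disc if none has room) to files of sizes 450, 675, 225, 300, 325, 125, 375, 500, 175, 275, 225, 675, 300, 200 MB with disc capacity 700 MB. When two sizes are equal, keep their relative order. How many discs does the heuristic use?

8

Sorted descending: 675, 675, 500, 450, 375, 325, 300, 300, 275, 225, 225, 200, 175, 125.
  675 → disc 1 (new)  [load 675/700]
  675 → disc 2 (new)  [load 675/700]
  500 → disc 3 (new)  [load 500/700]
  450 → disc 4 (new)  [load 450/700]
  375 → disc 5 (new)  [load 375/700]
  325 → disc 5  [load 700/700]
  300 → disc 6 (new)  [load 300/700]
  300 → disc 6  [load 600/700]
  275 → disc 7 (new)  [load 275/700]
  225 → disc 4  [load 675/700]
  225 → disc 7  [load 500/700]
  200 → disc 3  [load 700/700]
  175 → disc 7  [load 675/700]
  125 → disc 8 (new)  [load 125/700]
8 discs opened.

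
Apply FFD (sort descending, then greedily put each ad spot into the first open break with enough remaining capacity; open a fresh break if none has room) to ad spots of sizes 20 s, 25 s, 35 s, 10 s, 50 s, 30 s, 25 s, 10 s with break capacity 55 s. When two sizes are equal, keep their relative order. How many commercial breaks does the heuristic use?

4

Sorted descending: 50, 35, 30, 25, 25, 20, 10, 10.
  50 → break 1 (new)  [load 50/55]
  35 → break 2 (new)  [load 35/55]
  30 → break 3 (new)  [load 30/55]
  25 → break 3  [load 55/55]
  25 → break 4 (new)  [load 25/55]
  20 → break 2  [load 55/55]
  10 → break 4  [load 35/55]
  10 → break 4  [load 45/55]
4 commercial breaks opened.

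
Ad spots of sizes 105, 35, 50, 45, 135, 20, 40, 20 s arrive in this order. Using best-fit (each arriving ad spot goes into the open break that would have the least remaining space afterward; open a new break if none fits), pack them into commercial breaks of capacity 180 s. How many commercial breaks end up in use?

  105 → break 1 (new)  [load 105/180]
  35 → break 1  [load 140/180]
  50 → break 2 (new)  [load 50/180]
  45 → break 2  [load 95/180]
  135 → break 3 (new)  [load 135/180]
  20 → break 1  [load 160/180]
  40 → break 3  [load 175/180]
  20 → break 1  [load 180/180]
3 commercial breaks opened.

3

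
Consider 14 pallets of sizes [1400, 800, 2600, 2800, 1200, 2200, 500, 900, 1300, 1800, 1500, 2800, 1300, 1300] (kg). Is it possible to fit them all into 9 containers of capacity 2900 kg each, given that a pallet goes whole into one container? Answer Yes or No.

Yes

A valid assignment using 9 containers:
  container 1: 2800 = 2800
  container 2: 2800 = 2800
  container 3: 2600 = 2600
  container 4: 2200 + 500 = 2700
  container 5: 1800 + 900 = 2700
  container 6: 1500 + 1400 = 2900
  container 7: 1300 + 1300 = 2600
  container 8: 1300 + 1200 = 2500
  container 9: 800 = 800
Every load is within 2900 kg, so 9 containers suffice.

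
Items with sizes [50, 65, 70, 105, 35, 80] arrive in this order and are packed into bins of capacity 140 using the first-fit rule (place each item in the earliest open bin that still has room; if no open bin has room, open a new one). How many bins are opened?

  50 → bin 1 (new)  [load 50/140]
  65 → bin 1  [load 115/140]
  70 → bin 2 (new)  [load 70/140]
  105 → bin 3 (new)  [load 105/140]
  35 → bin 2  [load 105/140]
  80 → bin 4 (new)  [load 80/140]
4 bins opened.

4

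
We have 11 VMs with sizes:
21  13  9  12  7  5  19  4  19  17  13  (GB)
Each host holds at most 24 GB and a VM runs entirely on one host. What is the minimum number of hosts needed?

Total = 21 + 19 + 19 + 17 + 13 + 13 + 12 + 9 + 7 + 5 + 4 = 139 GB.
Lower bound: ⌈139/24⌉ = 6 hosts.
A packing using 7 hosts:
  host 1: 21 = 21
  host 2: 19 + 5 = 24
  host 3: 19 + 4 = 23
  host 4: 17 + 7 = 24
  host 5: 13 + 9 = 22
  host 6: 13 = 13
  host 7: 12 = 12
No arrangement into 6 hosts stays within capacity, so 7 is optimal.

7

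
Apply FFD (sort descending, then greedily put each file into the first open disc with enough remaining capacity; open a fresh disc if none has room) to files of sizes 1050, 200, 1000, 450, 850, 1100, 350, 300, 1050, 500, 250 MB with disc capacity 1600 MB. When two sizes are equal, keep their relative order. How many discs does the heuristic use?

Sorted descending: 1100, 1050, 1050, 1000, 850, 500, 450, 350, 300, 250, 200.
  1100 → disc 1 (new)  [load 1100/1600]
  1050 → disc 2 (new)  [load 1050/1600]
  1050 → disc 3 (new)  [load 1050/1600]
  1000 → disc 4 (new)  [load 1000/1600]
  850 → disc 5 (new)  [load 850/1600]
  500 → disc 1  [load 1600/1600]
  450 → disc 2  [load 1500/1600]
  350 → disc 3  [load 1400/1600]
  300 → disc 4  [load 1300/1600]
  250 → disc 4  [load 1550/1600]
  200 → disc 3  [load 1600/1600]
5 discs opened.

5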